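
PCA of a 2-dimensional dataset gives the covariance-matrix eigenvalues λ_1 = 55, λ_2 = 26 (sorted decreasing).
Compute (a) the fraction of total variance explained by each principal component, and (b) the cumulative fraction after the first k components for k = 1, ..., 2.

Step 1 — total variance = trace(Sigma) = Σ λ_i = 55 + 26 = 81.

Step 2 — fraction explained by component i = λ_i / Σ λ:
  PC1: 55/81 = 0.679
  PC2: 26/81 = 0.321

Step 3 — cumulative fraction after k components = (λ_1 + ... + λ_k) / Σ λ:
  k = 1: 55/81 = 0.679
  k = 2: (55 + 26)/81 = 81/81 = 1

Summary (fraction, with percent):

explained: PC1 0.679 (67.9%), PC2 0.321 (32.1%);  cumulative: 0.679, 1


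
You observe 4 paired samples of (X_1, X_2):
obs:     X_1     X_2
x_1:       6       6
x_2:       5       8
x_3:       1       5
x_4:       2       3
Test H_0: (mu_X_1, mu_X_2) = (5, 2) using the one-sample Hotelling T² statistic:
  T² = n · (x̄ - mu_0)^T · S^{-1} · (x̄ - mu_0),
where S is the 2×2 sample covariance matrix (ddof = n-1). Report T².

Step 1 — sample mean vector:
  mean(X_1) = (6 + 5 + 1 + 2) / 4 = 14/4 = 3.5
  mean(X_2) = (6 + 8 + 5 + 3) / 4 = 22/4 = 5.5
  x̄ = (3.5, 5.5),  deviation x̄ - mu_0 = (3.5, 5.5) - (5, 2) = (-1.5, 3.5).

Step 2 — sample covariance matrix, S[i,j] = (1/(n-1)) · Σ_k (x_{k,i} - mean_i) · (x_{k,j} - mean_j), divisor n-1 = 3:
  S[X_1,X_1] = ((2.5)·(2.5) + (1.5)·(1.5) + (-2.5)·(-2.5) + (-1.5)·(-1.5)) / 3 = 17/3 = 5.6667
  S[X_1,X_2] = ((2.5)·(0.5) + (1.5)·(2.5) + (-2.5)·(-0.5) + (-1.5)·(-2.5)) / 3 = 10/3 = 3.3333
  S[X_2,X_2] = ((0.5)·(0.5) + (2.5)·(2.5) + (-0.5)·(-0.5) + (-2.5)·(-2.5)) / 3 = 13/3 = 4.3333
  S = [[5.6667, 3.3333],
 [3.3333, 4.3333]].

Step 3 — invert S. det(S) = 5.6667·4.3333 - (3.3333)² = 13.4444.
  S^{-1} = (1/det) · [[d, -b], [-b, a]] = [[0.3223, -0.2479],
 [-0.2479, 0.4215]].

Step 4 — quadratic form (x̄ - mu_0)^T · S^{-1} · (x̄ - mu_0):
  S^{-1} · (x̄ - mu_0) = (-1.3512, 1.8471),
  (x̄ - mu_0)^T · [...] = (-1.5)·(-1.3512) + (3.5)·(1.8471) = 8.4917.

Step 5 — scale by n: T² = 4 · 8.4917 = 33.9669.

T² ≈ 33.9669


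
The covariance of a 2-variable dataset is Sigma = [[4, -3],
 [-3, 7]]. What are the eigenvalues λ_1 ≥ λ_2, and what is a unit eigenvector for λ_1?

Step 1 — characteristic polynomial of 2×2 Sigma:
  det(Sigma - λI) = λ² - trace · λ + det = 0.
  trace = 4 + 7 = 11, det = 4·7 - (-3)² = 19.
Step 2 — discriminant:
  Δ = trace² - 4·det = 121 - 76 = 45.
Step 3 — eigenvalues:
  λ = (trace ± √Δ)/2 = (11 ± 6.7082)/2,
  λ_1 = 8.8541,  λ_2 = 2.1459.

Step 4 — unit eigenvector for λ_1: solve (Sigma - λ_1 I)v = 0. First row:
  (4 - 8.8541)·v_x + (-3)·v_y = 0, i.e. (-4.8541)·v_x + (-3)·v_y = 0,
  so v ∝ (b, λ_1 - a) = (-3, 4.8541); multiply by -1 so the first entry is positive: u = (3, -4.8541).
  ||u|| = √((3)² + (-4.8541)²) = √(32.5623) ≈ 5.7063,
  v_1 = u/||u|| ≈ (0.5257, -0.8507) (||v_1|| = 1).

λ_1 = 8.8541,  λ_2 = 2.1459;  v_1 ≈ (0.5257, -0.8507)


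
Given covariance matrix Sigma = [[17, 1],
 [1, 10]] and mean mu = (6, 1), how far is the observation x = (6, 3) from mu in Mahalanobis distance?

Step 1 — centre the observation: (x - mu) = (0, 2).

Step 2 — invert Sigma. det(Sigma) = 17·10 - (1)² = 169.
  Sigma^{-1} = (1/det) · [[d, -b], [-b, a]] = [[0.0592, -0.0059],
 [-0.0059, 0.1006]].

Step 3 — form the quadratic (x - mu)^T · Sigma^{-1} · (x - mu):
  Sigma^{-1} · (x - mu) = (-0.0118, 0.2012).
  (x - mu)^T · [Sigma^{-1} · (x - mu)] = (0)·(-0.0118) + (2)·(0.2012) = 0.4024.

Step 4 — take square root: d = √(0.4024) ≈ 0.6343.

d(x, mu) = √(0.4024) ≈ 0.6343


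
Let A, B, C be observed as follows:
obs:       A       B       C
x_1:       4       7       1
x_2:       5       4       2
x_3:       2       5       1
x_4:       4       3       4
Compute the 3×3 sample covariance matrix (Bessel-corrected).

Step 1 — column means:
  mean(A) = (4 + 5 + 2 + 4) / 4 = 15/4 = 3.75
  mean(B) = (7 + 4 + 5 + 3) / 4 = 19/4 = 4.75
  mean(C) = (1 + 2 + 1 + 4) / 4 = 8/4 = 2

Step 2 — sample covariance S[i,j] = (1/(n-1)) · Σ_k (x_{k,i} - mean_i) · (x_{k,j} - mean_j), with n-1 = 3.
  S[A,A] = ((0.25)·(0.25) + (1.25)·(1.25) + (-1.75)·(-1.75) + (0.25)·(0.25)) / 3 = 4.75/3 = 1.5833
  S[A,B] = ((0.25)·(2.25) + (1.25)·(-0.75) + (-1.75)·(0.25) + (0.25)·(-1.75)) / 3 = -1.25/3 = -0.4167
  S[A,C] = ((0.25)·(-1) + (1.25)·(0) + (-1.75)·(-1) + (0.25)·(2)) / 3 = 2/3 = 0.6667
  S[B,B] = ((2.25)·(2.25) + (-0.75)·(-0.75) + (0.25)·(0.25) + (-1.75)·(-1.75)) / 3 = 8.75/3 = 2.9167
  S[B,C] = ((2.25)·(-1) + (-0.75)·(0) + (0.25)·(-1) + (-1.75)·(2)) / 3 = -6/3 = -2
  S[C,C] = ((-1)·(-1) + (0)·(0) + (-1)·(-1) + (2)·(2)) / 3 = 6/3 = 2

S is symmetric (S[j,i] = S[i,j]). Assembling:

S = [[1.5833, -0.4167, 0.6667],
 [-0.4167, 2.9167, -2],
 [0.6667, -2, 2]]


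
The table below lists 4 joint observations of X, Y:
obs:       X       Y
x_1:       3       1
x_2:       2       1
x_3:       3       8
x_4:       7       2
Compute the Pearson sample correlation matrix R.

Step 1 — column means:
  mean(X) = (3 + 2 + 3 + 7) / 4 = 15/4 = 3.75
  mean(Y) = (1 + 1 + 8 + 2) / 4 = 12/4 = 3

Step 2 — sample variances and covariances s[i,j] = (1/(n-1)) · Σ_k (x_{k,i} - mean_i) · (x_{k,j} - mean_j), with n-1 = 3:
  s[X,X] = ((-0.75)·(-0.75) + (-1.75)·(-1.75) + (-0.75)·(-0.75) + (3.25)·(3.25)) / 3 = 14.75/3 = 4.9167
  s[X,Y] = ((-0.75)·(-2) + (-1.75)·(-2) + (-0.75)·(5) + (3.25)·(-1)) / 3 = -2/3 = -0.6667
  s[Y,Y] = ((-2)·(-2) + (-2)·(-2) + (5)·(5) + (-1)·(-1)) / 3 = 34/3 = 11.3333
  Sample standard deviations s_i = √(s[i,i]):
  s(X) = √(4.9167) = 2.2174
  s(Y) = √(11.3333) = 3.3665

Step 3 — r_{ij} = s_{ij} / (s_i · s_j):
  r[X,X] = 1 (diagonal).
  r[X,Y] = -0.6667 / (2.2174 · 3.3665) = -0.6667 / 7.4647 = -0.0893
  r[Y,Y] = 1 (diagonal).

R is symmetric with unit diagonal. Assembling:

R = [[1, -0.0893],
 [-0.0893, 1]]


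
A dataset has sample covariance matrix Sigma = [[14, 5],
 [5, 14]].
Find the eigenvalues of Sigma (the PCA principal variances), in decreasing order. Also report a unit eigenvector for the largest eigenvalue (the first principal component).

Step 1 — characteristic polynomial of 2×2 Sigma:
  det(Sigma - λI) = λ² - trace · λ + det = 0.
  trace = 14 + 14 = 28, det = 14·14 - (5)² = 171.
Step 2 — discriminant:
  Δ = trace² - 4·det = 784 - 684 = 100.
Step 3 — eigenvalues:
  λ = (trace ± √Δ)/2 = (28 ± 10)/2,
  λ_1 = 19,  λ_2 = 9.

Step 4 — unit eigenvector for λ_1: solve (Sigma - λ_1 I)v = 0. First row:
  (14 - 19)·v_x + (5)·v_y = 0, i.e. (-5)·v_x + (5)·v_y = 0,
  so v ∝ (b, λ_1 - a) = (5, 5) = u.
  ||u|| = √((5)² + (5)²) = √(50) ≈ 7.0711,
  v_1 = u/||u|| ≈ (0.7071, 0.7071) (||v_1|| = 1).

λ_1 = 19,  λ_2 = 9;  v_1 ≈ (0.7071, 0.7071)


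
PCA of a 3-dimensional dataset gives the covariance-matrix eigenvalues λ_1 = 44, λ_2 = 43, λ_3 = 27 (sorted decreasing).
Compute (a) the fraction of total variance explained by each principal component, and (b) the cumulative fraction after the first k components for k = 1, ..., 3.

Step 1 — total variance = trace(Sigma) = Σ λ_i = 44 + 43 + 27 = 114.

Step 2 — fraction explained by component i = λ_i / Σ λ:
  PC1: 44/114 = 0.386
  PC2: 43/114 = 0.3772
  PC3: 27/114 = 0.2368

Step 3 — cumulative fraction after k components = (λ_1 + ... + λ_k) / Σ λ:
  k = 1: 44/114 = 0.386
  k = 2: (44 + 43)/114 = 87/114 = 0.7632
  k = 3: (44 + 43 + 27)/114 = 114/114 = 1

Summary (fraction, with percent):

explained: PC1 0.386 (38.6%), PC2 0.3772 (37.72%), PC3 0.2368 (23.68%);  cumulative: 0.386, 0.7632, 1


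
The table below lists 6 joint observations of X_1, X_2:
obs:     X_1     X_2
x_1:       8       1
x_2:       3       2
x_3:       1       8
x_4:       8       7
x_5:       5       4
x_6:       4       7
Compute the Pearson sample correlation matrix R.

Step 1 — column means:
  mean(X_1) = (8 + 3 + 1 + 8 + 5 + 4) / 6 = 29/6 = 4.8333
  mean(X_2) = (1 + 2 + 8 + 7 + 4 + 7) / 6 = 29/6 = 4.8333

Step 2 — sample variances and covariances s[i,j] = (1/(n-1)) · Σ_k (x_{k,i} - mean_i) · (x_{k,j} - mean_j), with n-1 = 5:
  s[X_1,X_1] = ((3.1667)·(3.1667) + (-1.8333)·(-1.8333) + (-3.8333)·(-3.8333) + (3.1667)·(3.1667) + (0.1667)·(0.1667) + (-0.8333)·(-0.8333)) / 5 = 38.8333/5 = 7.7667
  s[X_1,X_2] = ((3.1667)·(-3.8333) + (-1.8333)·(-2.8333) + (-3.8333)·(3.1667) + (3.1667)·(2.1667) + (0.1667)·(-0.8333) + (-0.8333)·(2.1667)) / 5 = -14.1667/5 = -2.8333
  s[X_2,X_2] = ((-3.8333)·(-3.8333) + (-2.8333)·(-2.8333) + (3.1667)·(3.1667) + (2.1667)·(2.1667) + (-0.8333)·(-0.8333) + (2.1667)·(2.1667)) / 5 = 42.8333/5 = 8.5667
  Sample standard deviations s_i = √(s[i,i]):
  s(X_1) = √(7.7667) = 2.7869
  s(X_2) = √(8.5667) = 2.9269

Step 3 — r_{ij} = s_{ij} / (s_i · s_j):
  r[X_1,X_1] = 1 (diagonal).
  r[X_1,X_2] = -2.8333 / (2.7869 · 2.9269) = -2.8333 / 8.1569 = -0.3474
  r[X_2,X_2] = 1 (diagonal).

R is symmetric with unit diagonal. Assembling:

R = [[1, -0.3474],
 [-0.3474, 1]]


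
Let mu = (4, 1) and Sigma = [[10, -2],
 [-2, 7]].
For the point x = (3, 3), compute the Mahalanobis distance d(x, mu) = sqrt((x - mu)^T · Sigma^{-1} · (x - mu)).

Step 1 — centre the observation: (x - mu) = (-1, 2).

Step 2 — invert Sigma. det(Sigma) = 10·7 - (-2)² = 66.
  Sigma^{-1} = (1/det) · [[d, -b], [-b, a]] = [[0.1061, 0.0303],
 [0.0303, 0.1515]].

Step 3 — form the quadratic (x - mu)^T · Sigma^{-1} · (x - mu):
  Sigma^{-1} · (x - mu) = (-0.0455, 0.2727).
  (x - mu)^T · [Sigma^{-1} · (x - mu)] = (-1)·(-0.0455) + (2)·(0.2727) = 0.5909.

Step 4 — take square root: d = √(0.5909) ≈ 0.7687.

d(x, mu) = √(0.5909) ≈ 0.7687


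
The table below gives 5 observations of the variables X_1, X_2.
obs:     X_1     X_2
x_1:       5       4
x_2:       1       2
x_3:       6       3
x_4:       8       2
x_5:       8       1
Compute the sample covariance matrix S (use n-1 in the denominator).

Step 1 — column means:
  mean(X_1) = (5 + 1 + 6 + 8 + 8) / 5 = 28/5 = 5.6
  mean(X_2) = (4 + 2 + 3 + 2 + 1) / 5 = 12/5 = 2.4

Step 2 — sample covariance S[i,j] = (1/(n-1)) · Σ_k (x_{k,i} - mean_i) · (x_{k,j} - mean_j), with n-1 = 4.
  S[X_1,X_1] = ((-0.6)·(-0.6) + (-4.6)·(-4.6) + (0.4)·(0.4) + (2.4)·(2.4) + (2.4)·(2.4)) / 4 = 33.2/4 = 8.3
  S[X_1,X_2] = ((-0.6)·(1.6) + (-4.6)·(-0.4) + (0.4)·(0.6) + (2.4)·(-0.4) + (2.4)·(-1.4)) / 4 = -3.2/4 = -0.8
  S[X_2,X_2] = ((1.6)·(1.6) + (-0.4)·(-0.4) + (0.6)·(0.6) + (-0.4)·(-0.4) + (-1.4)·(-1.4)) / 4 = 5.2/4 = 1.3

S is symmetric (S[j,i] = S[i,j]). Assembling:

S = [[8.3, -0.8],
 [-0.8, 1.3]]


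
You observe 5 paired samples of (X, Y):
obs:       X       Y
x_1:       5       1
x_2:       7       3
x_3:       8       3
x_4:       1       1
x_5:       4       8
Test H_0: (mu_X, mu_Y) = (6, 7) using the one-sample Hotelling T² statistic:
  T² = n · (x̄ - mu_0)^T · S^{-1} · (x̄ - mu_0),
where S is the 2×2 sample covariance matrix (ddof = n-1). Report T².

Step 1 — sample mean vector:
  mean(X) = (5 + 7 + 8 + 1 + 4) / 5 = 25/5 = 5
  mean(Y) = (1 + 3 + 3 + 1 + 8) / 5 = 16/5 = 3.2
  x̄ = (5, 3.2),  deviation x̄ - mu_0 = (5, 3.2) - (6, 7) = (-1, -3.8).

Step 2 — sample covariance matrix, S[i,j] = (1/(n-1)) · Σ_k (x_{k,i} - mean_i) · (x_{k,j} - mean_j), divisor n-1 = 4:
  S[X,X] = ((0)·(0) + (2)·(2) + (3)·(3) + (-4)·(-4) + (-1)·(-1)) / 4 = 30/4 = 7.5
  S[X,Y] = ((0)·(-2.2) + (2)·(-0.2) + (3)·(-0.2) + (-4)·(-2.2) + (-1)·(4.8)) / 4 = 3/4 = 0.75
  S[Y,Y] = ((-2.2)·(-2.2) + (-0.2)·(-0.2) + (-0.2)·(-0.2) + (-2.2)·(-2.2) + (4.8)·(4.8)) / 4 = 32.8/4 = 8.2
  S = [[7.5, 0.75],
 [0.75, 8.2]].

Step 3 — invert S. det(S) = 7.5·8.2 - (0.75)² = 60.9375.
  S^{-1} = (1/det) · [[d, -b], [-b, a]] = [[0.1346, -0.0123],
 [-0.0123, 0.1231]].

Step 4 — quadratic form (x̄ - mu_0)^T · S^{-1} · (x̄ - mu_0):
  S^{-1} · (x̄ - mu_0) = (-0.0878, -0.4554),
  (x̄ - mu_0)^T · [...] = (-1)·(-0.0878) + (-3.8)·(-0.4554) = 1.8183.

Step 5 — scale by n: T² = 5 · 1.8183 = 9.0913.

T² ≈ 9.0913


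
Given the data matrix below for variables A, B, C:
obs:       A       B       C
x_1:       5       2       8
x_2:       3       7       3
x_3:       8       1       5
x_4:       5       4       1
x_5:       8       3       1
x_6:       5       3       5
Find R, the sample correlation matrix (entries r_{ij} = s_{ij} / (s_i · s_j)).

Step 1 — column means:
  mean(A) = (5 + 3 + 8 + 5 + 8 + 5) / 6 = 34/6 = 5.6667
  mean(B) = (2 + 7 + 1 + 4 + 3 + 3) / 6 = 20/6 = 3.3333
  mean(C) = (8 + 3 + 5 + 1 + 1 + 5) / 6 = 23/6 = 3.8333

Step 2 — sample variances and covariances s[i,j] = (1/(n-1)) · Σ_k (x_{k,i} - mean_i) · (x_{k,j} - mean_j), with n-1 = 5:
  s[A,A] = ((-0.6667)·(-0.6667) + (-2.6667)·(-2.6667) + (2.3333)·(2.3333) + (-0.6667)·(-0.6667) + (2.3333)·(2.3333) + (-0.6667)·(-0.6667)) / 5 = 19.3333/5 = 3.8667
  s[A,B] = ((-0.6667)·(-1.3333) + (-2.6667)·(3.6667) + (2.3333)·(-2.3333) + (-0.6667)·(0.6667) + (2.3333)·(-0.3333) + (-0.6667)·(-0.3333)) / 5 = -15.3333/5 = -3.0667
  s[A,C] = ((-0.6667)·(4.1667) + (-2.6667)·(-0.8333) + (2.3333)·(1.1667) + (-0.6667)·(-2.8333) + (2.3333)·(-2.8333) + (-0.6667)·(1.1667)) / 5 = -3.3333/5 = -0.6667
  s[B,B] = ((-1.3333)·(-1.3333) + (3.6667)·(3.6667) + (-2.3333)·(-2.3333) + (0.6667)·(0.6667) + (-0.3333)·(-0.3333) + (-0.3333)·(-0.3333)) / 5 = 21.3333/5 = 4.2667
  s[B,C] = ((-1.3333)·(4.1667) + (3.6667)·(-0.8333) + (-2.3333)·(1.1667) + (0.6667)·(-2.8333) + (-0.3333)·(-2.8333) + (-0.3333)·(1.1667)) / 5 = -12.6667/5 = -2.5333
  s[C,C] = ((4.1667)·(4.1667) + (-0.8333)·(-0.8333) + (1.1667)·(1.1667) + (-2.8333)·(-2.8333) + (-2.8333)·(-2.8333) + (1.1667)·(1.1667)) / 5 = 36.8333/5 = 7.3667
  Sample standard deviations s_i = √(s[i,i]):
  s(A) = √(3.8667) = 1.9664
  s(B) = √(4.2667) = 2.0656
  s(C) = √(7.3667) = 2.7142

Step 3 — r_{ij} = s_{ij} / (s_i · s_j):
  r[A,A] = 1 (diagonal).
  r[A,B] = -3.0667 / (1.9664 · 2.0656) = -3.0667 / 4.0617 = -0.755
  r[A,C] = -0.6667 / (1.9664 · 2.7142) = -0.6667 / 5.3371 = -0.1249
  r[B,B] = 1 (diagonal).
  r[B,C] = -2.5333 / (2.0656 · 2.7142) = -2.5333 / 5.6063 = -0.4519
  r[C,C] = 1 (diagonal).

R is symmetric with unit diagonal. Assembling:

R = [[1, -0.755, -0.1249],
 [-0.755, 1, -0.4519],
 [-0.1249, -0.4519, 1]]


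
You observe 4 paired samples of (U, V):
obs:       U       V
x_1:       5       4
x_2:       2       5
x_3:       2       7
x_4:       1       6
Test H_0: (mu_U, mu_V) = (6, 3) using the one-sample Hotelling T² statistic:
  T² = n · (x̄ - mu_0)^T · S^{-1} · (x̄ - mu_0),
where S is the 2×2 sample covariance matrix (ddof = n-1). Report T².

Step 1 — sample mean vector:
  mean(U) = (5 + 2 + 2 + 1) / 4 = 10/4 = 2.5
  mean(V) = (4 + 5 + 7 + 6) / 4 = 22/4 = 5.5
  x̄ = (2.5, 5.5),  deviation x̄ - mu_0 = (2.5, 5.5) - (6, 3) = (-3.5, 2.5).

Step 2 — sample covariance matrix, S[i,j] = (1/(n-1)) · Σ_k (x_{k,i} - mean_i) · (x_{k,j} - mean_j), divisor n-1 = 3:
  S[U,U] = ((2.5)·(2.5) + (-0.5)·(-0.5) + (-0.5)·(-0.5) + (-1.5)·(-1.5)) / 3 = 9/3 = 3
  S[U,V] = ((2.5)·(-1.5) + (-0.5)·(-0.5) + (-0.5)·(1.5) + (-1.5)·(0.5)) / 3 = -5/3 = -1.6667
  S[V,V] = ((-1.5)·(-1.5) + (-0.5)·(-0.5) + (1.5)·(1.5) + (0.5)·(0.5)) / 3 = 5/3 = 1.6667
  S = [[3, -1.6667],
 [-1.6667, 1.6667]].

Step 3 — invert S. det(S) = 3·1.6667 - (-1.6667)² = 2.2222.
  S^{-1} = (1/det) · [[d, -b], [-b, a]] = [[0.75, 0.75],
 [0.75, 1.35]].

Step 4 — quadratic form (x̄ - mu_0)^T · S^{-1} · (x̄ - mu_0):
  S^{-1} · (x̄ - mu_0) = (-0.75, 0.75),
  (x̄ - mu_0)^T · [...] = (-3.5)·(-0.75) + (2.5)·(0.75) = 4.5.

Step 5 — scale by n: T² = 4 · 4.5 = 18.

T² ≈ 18


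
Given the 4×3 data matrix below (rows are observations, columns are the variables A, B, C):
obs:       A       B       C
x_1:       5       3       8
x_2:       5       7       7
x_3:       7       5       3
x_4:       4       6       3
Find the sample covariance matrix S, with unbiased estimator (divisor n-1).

Step 1 — column means:
  mean(A) = (5 + 5 + 7 + 4) / 4 = 21/4 = 5.25
  mean(B) = (3 + 7 + 5 + 6) / 4 = 21/4 = 5.25
  mean(C) = (8 + 7 + 3 + 3) / 4 = 21/4 = 5.25

Step 2 — sample covariance S[i,j] = (1/(n-1)) · Σ_k (x_{k,i} - mean_i) · (x_{k,j} - mean_j), with n-1 = 3.
  S[A,A] = ((-0.25)·(-0.25) + (-0.25)·(-0.25) + (1.75)·(1.75) + (-1.25)·(-1.25)) / 3 = 4.75/3 = 1.5833
  S[A,B] = ((-0.25)·(-2.25) + (-0.25)·(1.75) + (1.75)·(-0.25) + (-1.25)·(0.75)) / 3 = -1.25/3 = -0.4167
  S[A,C] = ((-0.25)·(2.75) + (-0.25)·(1.75) + (1.75)·(-2.25) + (-1.25)·(-2.25)) / 3 = -2.25/3 = -0.75
  S[B,B] = ((-2.25)·(-2.25) + (1.75)·(1.75) + (-0.25)·(-0.25) + (0.75)·(0.75)) / 3 = 8.75/3 = 2.9167
  S[B,C] = ((-2.25)·(2.75) + (1.75)·(1.75) + (-0.25)·(-2.25) + (0.75)·(-2.25)) / 3 = -4.25/3 = -1.4167
  S[C,C] = ((2.75)·(2.75) + (1.75)·(1.75) + (-2.25)·(-2.25) + (-2.25)·(-2.25)) / 3 = 20.75/3 = 6.9167

S is symmetric (S[j,i] = S[i,j]). Assembling:

S = [[1.5833, -0.4167, -0.75],
 [-0.4167, 2.9167, -1.4167],
 [-0.75, -1.4167, 6.9167]]


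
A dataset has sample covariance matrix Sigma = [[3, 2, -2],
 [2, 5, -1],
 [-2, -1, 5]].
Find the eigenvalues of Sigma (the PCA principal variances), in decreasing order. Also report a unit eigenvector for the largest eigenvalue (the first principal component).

Step 1 — characteristic polynomial p(λ) = det(λI - Sigma) = λ³ - tr·λ² + c_1·λ - det, where tr = trace, c_1 = sum of the principal 2×2 minors, det = det(Sigma):
  tr = 3 + 5 + 5 = 13,
  c_1 = (3·5 - (2)²) + (3·5 - (-2)²) + (5·5 - (-1)²) = 11 + 11 + 24 = 46,
  det = 3·(5·5 - (-1)²) - (2)·((2)·5 - (-1)·(-2)) + (-2)·((2)·(-1) - 5·(-2)) = 3·(24) - (2)·(8) + (-2)·(8) = 40.
  So p(λ) = λ³ - 13λ² + 46λ - 40.
Step 2 — look for an integer root (rational root theorem: any rational root is an integer divisor of 40). Testing λ = 4:
  p(4) = 64 - 208 + 184 - 40 = 0  ✓
  Dividing out (λ - 4): p(λ) = (λ - 4)(λ² - 9λ + 10).
Step 3 — remaining eigenvalues from the quadratic λ² - 9λ + 10 = 0:
  Δ = 9² - 4·10 = 81 - 40 = 41,  λ = (9 ± √41)/2 = (9 ± 6.4031)/2 ≈ 7.7016 or 1.2984.
  Sorted: λ_1 = 7.7016,  λ_2 = 4,  λ_3 = 1.2984  (check: sum = 13 = tr ✓).

Step 4 — unit eigenvector for λ_1 ≈ 7.7016: v spans the null space of (Sigma - λ_1 I), whose rows are
  r_1 = (-4.7016, 2, -2),  r_2 = (2, -2.7016, -1),  r_3 = (-2, -1, -2.7016).
  v is orthogonal to every row, so take v ∝ r_1 × r_2 = ((2)·(-1) - (-2)·(-2.7016), (-2)·(2) - (-4.7016)·(-1), (-4.7016)·(-2.7016) - (2)·(2)) ≈ (-7.4031, -8.7016, 8.7016).
  Rescale (multiply by -1 so the first nonzero entry is positive): u = (7.4031, 8.7016, -8.7016).
  ||u|| = √((7.4031)² + (8.7016)² + (-8.7016)²) = √(206.2406) ≈ 14.3611,  v_1 = u/||u|| ≈ (0.5155, 0.6059, -0.6059) (||v_1|| = 1).

λ_1 = 7.7016,  λ_2 = 4,  λ_3 = 1.2984;  v_1 ≈ (0.5155, 0.6059, -0.6059)


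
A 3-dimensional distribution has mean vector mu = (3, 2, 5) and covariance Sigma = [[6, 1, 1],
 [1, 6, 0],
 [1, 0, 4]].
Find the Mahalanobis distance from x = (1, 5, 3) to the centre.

Step 1 — centre the observation: (x - mu) = (-2, 3, -2).

Step 2 — invert Sigma (cofactor / det for 3×3, or solve directly):
  Sigma^{-1} = [[0.1791, -0.0299, -0.0448],
 [-0.0299, 0.1716, 0.0075],
 [-0.0448, 0.0075, 0.2612]].

Step 3 — form the quadratic (x - mu)^T · Sigma^{-1} · (x - mu):
  Sigma^{-1} · (x - mu) = (-0.3582, 0.5597, -0.4104).
  (x - mu)^T · [Sigma^{-1} · (x - mu)] = (-2)·(-0.3582) + (3)·(0.5597) + (-2)·(-0.4104) = 3.2164.

Step 4 — take square root: d = √(3.2164) ≈ 1.7934.

d(x, mu) = √(3.2164) ≈ 1.7934


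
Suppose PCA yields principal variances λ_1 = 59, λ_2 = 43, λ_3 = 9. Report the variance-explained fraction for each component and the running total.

Step 1 — total variance = trace(Sigma) = Σ λ_i = 59 + 43 + 9 = 111.

Step 2 — fraction explained by component i = λ_i / Σ λ:
  PC1: 59/111 = 0.5315
  PC2: 43/111 = 0.3874
  PC3: 9/111 = 0.0811

Step 3 — cumulative fraction after k components = (λ_1 + ... + λ_k) / Σ λ:
  k = 1: 59/111 = 0.5315
  k = 2: (59 + 43)/111 = 102/111 = 0.9189
  k = 3: (59 + 43 + 9)/111 = 111/111 = 1

Summary (fraction, with percent):

explained: PC1 0.5315 (53.15%), PC2 0.3874 (38.74%), PC3 0.0811 (8.11%);  cumulative: 0.5315, 0.9189, 1


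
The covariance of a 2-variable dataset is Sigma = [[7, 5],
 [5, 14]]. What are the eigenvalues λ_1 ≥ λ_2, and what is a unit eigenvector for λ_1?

Step 1 — characteristic polynomial of 2×2 Sigma:
  det(Sigma - λI) = λ² - trace · λ + det = 0.
  trace = 7 + 14 = 21, det = 7·14 - (5)² = 73.
Step 2 — discriminant:
  Δ = trace² - 4·det = 441 - 292 = 149.
Step 3 — eigenvalues:
  λ = (trace ± √Δ)/2 = (21 ± 12.2066)/2,
  λ_1 = 16.6033,  λ_2 = 4.3967.

Step 4 — unit eigenvector for λ_1: solve (Sigma - λ_1 I)v = 0. First row:
  (7 - 16.6033)·v_x + (5)·v_y = 0, i.e. (-9.6033)·v_x + (5)·v_y = 0,
  so v ∝ (b, λ_1 - a) = (5, 9.6033) = u.
  ||u|| = √((5)² + (9.6033)²) = √(117.2229) ≈ 10.827,
  v_1 = u/||u|| ≈ (0.4618, 0.887) (||v_1|| = 1).

λ_1 = 16.6033,  λ_2 = 4.3967;  v_1 ≈ (0.4618, 0.887)


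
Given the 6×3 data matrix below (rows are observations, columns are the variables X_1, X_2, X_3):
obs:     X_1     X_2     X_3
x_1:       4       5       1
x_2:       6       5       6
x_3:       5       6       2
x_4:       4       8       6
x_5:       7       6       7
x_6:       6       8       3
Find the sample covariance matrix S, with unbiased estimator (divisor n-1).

Step 1 — column means:
  mean(X_1) = (4 + 6 + 5 + 4 + 7 + 6) / 6 = 32/6 = 5.3333
  mean(X_2) = (5 + 5 + 6 + 8 + 6 + 8) / 6 = 38/6 = 6.3333
  mean(X_3) = (1 + 6 + 2 + 6 + 7 + 3) / 6 = 25/6 = 4.1667

Step 2 — sample covariance S[i,j] = (1/(n-1)) · Σ_k (x_{k,i} - mean_i) · (x_{k,j} - mean_j), with n-1 = 5.
  S[X_1,X_1] = ((-1.3333)·(-1.3333) + (0.6667)·(0.6667) + (-0.3333)·(-0.3333) + (-1.3333)·(-1.3333) + (1.6667)·(1.6667) + (0.6667)·(0.6667)) / 5 = 7.3333/5 = 1.4667
  S[X_1,X_2] = ((-1.3333)·(-1.3333) + (0.6667)·(-1.3333) + (-0.3333)·(-0.3333) + (-1.3333)·(1.6667) + (1.6667)·(-0.3333) + (0.6667)·(1.6667)) / 5 = -0.6667/5 = -0.1333
  S[X_1,X_3] = ((-1.3333)·(-3.1667) + (0.6667)·(1.8333) + (-0.3333)·(-2.1667) + (-1.3333)·(1.8333) + (1.6667)·(2.8333) + (0.6667)·(-1.1667)) / 5 = 7.6667/5 = 1.5333
  S[X_2,X_2] = ((-1.3333)·(-1.3333) + (-1.3333)·(-1.3333) + (-0.3333)·(-0.3333) + (1.6667)·(1.6667) + (-0.3333)·(-0.3333) + (1.6667)·(1.6667)) / 5 = 9.3333/5 = 1.8667
  S[X_2,X_3] = ((-1.3333)·(-3.1667) + (-1.3333)·(1.8333) + (-0.3333)·(-2.1667) + (1.6667)·(1.8333) + (-0.3333)·(2.8333) + (1.6667)·(-1.1667)) / 5 = 2.6667/5 = 0.5333
  S[X_3,X_3] = ((-3.1667)·(-3.1667) + (1.8333)·(1.8333) + (-2.1667)·(-2.1667) + (1.8333)·(1.8333) + (2.8333)·(2.8333) + (-1.1667)·(-1.1667)) / 5 = 30.8333/5 = 6.1667

S is symmetric (S[j,i] = S[i,j]). Assembling:

S = [[1.4667, -0.1333, 1.5333],
 [-0.1333, 1.8667, 0.5333],
 [1.5333, 0.5333, 6.1667]]


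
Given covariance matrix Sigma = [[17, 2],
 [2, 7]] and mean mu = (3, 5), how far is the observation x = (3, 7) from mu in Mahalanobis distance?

Step 1 — centre the observation: (x - mu) = (0, 2).

Step 2 — invert Sigma. det(Sigma) = 17·7 - (2)² = 115.
  Sigma^{-1} = (1/det) · [[d, -b], [-b, a]] = [[0.0609, -0.0174],
 [-0.0174, 0.1478]].

Step 3 — form the quadratic (x - mu)^T · Sigma^{-1} · (x - mu):
  Sigma^{-1} · (x - mu) = (-0.0348, 0.2957).
  (x - mu)^T · [Sigma^{-1} · (x - mu)] = (0)·(-0.0348) + (2)·(0.2957) = 0.5913.

Step 4 — take square root: d = √(0.5913) ≈ 0.769.

d(x, mu) = √(0.5913) ≈ 0.769


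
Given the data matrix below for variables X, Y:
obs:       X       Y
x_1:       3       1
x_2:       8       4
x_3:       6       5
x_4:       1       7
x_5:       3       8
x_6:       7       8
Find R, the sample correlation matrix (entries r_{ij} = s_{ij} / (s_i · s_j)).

Step 1 — column means:
  mean(X) = (3 + 8 + 6 + 1 + 3 + 7) / 6 = 28/6 = 4.6667
  mean(Y) = (1 + 4 + 5 + 7 + 8 + 8) / 6 = 33/6 = 5.5

Step 2 — sample variances and covariances s[i,j] = (1/(n-1)) · Σ_k (x_{k,i} - mean_i) · (x_{k,j} - mean_j), with n-1 = 5:
  s[X,X] = ((-1.6667)·(-1.6667) + (3.3333)·(3.3333) + (1.3333)·(1.3333) + (-3.6667)·(-3.6667) + (-1.6667)·(-1.6667) + (2.3333)·(2.3333)) / 5 = 37.3333/5 = 7.4667
  s[X,Y] = ((-1.6667)·(-4.5) + (3.3333)·(-1.5) + (1.3333)·(-0.5) + (-3.6667)·(1.5) + (-1.6667)·(2.5) + (2.3333)·(2.5)) / 5 = -2/5 = -0.4
  s[Y,Y] = ((-4.5)·(-4.5) + (-1.5)·(-1.5) + (-0.5)·(-0.5) + (1.5)·(1.5) + (2.5)·(2.5) + (2.5)·(2.5)) / 5 = 37.5/5 = 7.5
  Sample standard deviations s_i = √(s[i,i]):
  s(X) = √(7.4667) = 2.7325
  s(Y) = √(7.5) = 2.7386

Step 3 — r_{ij} = s_{ij} / (s_i · s_j):
  r[X,X] = 1 (diagonal).
  r[X,Y] = -0.4 / (2.7325 · 2.7386) = -0.4 / 7.4833 = -0.0535
  r[Y,Y] = 1 (diagonal).

R is symmetric with unit diagonal. Assembling:

R = [[1, -0.0535],
 [-0.0535, 1]]


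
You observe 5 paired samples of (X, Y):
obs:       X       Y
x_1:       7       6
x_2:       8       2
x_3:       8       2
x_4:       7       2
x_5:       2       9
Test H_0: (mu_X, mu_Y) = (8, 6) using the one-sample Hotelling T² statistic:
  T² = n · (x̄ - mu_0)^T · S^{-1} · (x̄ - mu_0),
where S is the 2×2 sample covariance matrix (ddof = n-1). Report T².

Step 1 — sample mean vector:
  mean(X) = (7 + 8 + 8 + 7 + 2) / 5 = 32/5 = 6.4
  mean(Y) = (6 + 2 + 2 + 2 + 9) / 5 = 21/5 = 4.2
  x̄ = (6.4, 4.2),  deviation x̄ - mu_0 = (6.4, 4.2) - (8, 6) = (-1.6, -1.8).

Step 2 — sample covariance matrix, S[i,j] = (1/(n-1)) · Σ_k (x_{k,i} - mean_i) · (x_{k,j} - mean_j), divisor n-1 = 4:
  S[X,X] = ((0.6)·(0.6) + (1.6)·(1.6) + (1.6)·(1.6) + (0.6)·(0.6) + (-4.4)·(-4.4)) / 4 = 25.2/4 = 6.3
  S[X,Y] = ((0.6)·(1.8) + (1.6)·(-2.2) + (1.6)·(-2.2) + (0.6)·(-2.2) + (-4.4)·(4.8)) / 4 = -28.4/4 = -7.1
  S[Y,Y] = ((1.8)·(1.8) + (-2.2)·(-2.2) + (-2.2)·(-2.2) + (-2.2)·(-2.2) + (4.8)·(4.8)) / 4 = 40.8/4 = 10.2
  S = [[6.3, -7.1],
 [-7.1, 10.2]].

Step 3 — invert S. det(S) = 6.3·10.2 - (-7.1)² = 13.85.
  S^{-1} = (1/det) · [[d, -b], [-b, a]] = [[0.7365, 0.5126],
 [0.5126, 0.4549]].

Step 4 — quadratic form (x̄ - mu_0)^T · S^{-1} · (x̄ - mu_0):
  S^{-1} · (x̄ - mu_0) = (-2.1011, -1.639),
  (x̄ - mu_0)^T · [...] = (-1.6)·(-2.1011) + (-1.8)·(-1.639) = 6.3119.

Step 5 — scale by n: T² = 5 · 6.3119 = 31.5596.

T² ≈ 31.5596


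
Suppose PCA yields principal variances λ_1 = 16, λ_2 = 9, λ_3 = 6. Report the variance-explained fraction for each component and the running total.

Step 1 — total variance = trace(Sigma) = Σ λ_i = 16 + 9 + 6 = 31.

Step 2 — fraction explained by component i = λ_i / Σ λ:
  PC1: 16/31 = 0.5161
  PC2: 9/31 = 0.2903
  PC3: 6/31 = 0.1935

Step 3 — cumulative fraction after k components = (λ_1 + ... + λ_k) / Σ λ:
  k = 1: 16/31 = 0.5161
  k = 2: (16 + 9)/31 = 25/31 = 0.8065
  k = 3: (16 + 9 + 6)/31 = 31/31 = 1

Summary (fraction, with percent):

explained: PC1 0.5161 (51.61%), PC2 0.2903 (29.03%), PC3 0.1935 (19.35%);  cumulative: 0.5161, 0.8065, 1


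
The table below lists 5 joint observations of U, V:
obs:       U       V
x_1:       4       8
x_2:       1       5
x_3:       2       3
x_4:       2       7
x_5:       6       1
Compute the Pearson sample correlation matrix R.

Step 1 — column means:
  mean(U) = (4 + 1 + 2 + 2 + 6) / 5 = 15/5 = 3
  mean(V) = (8 + 5 + 3 + 7 + 1) / 5 = 24/5 = 4.8

Step 2 — sample variances and covariances s[i,j] = (1/(n-1)) · Σ_k (x_{k,i} - mean_i) · (x_{k,j} - mean_j), with n-1 = 4:
  s[U,U] = ((1)·(1) + (-2)·(-2) + (-1)·(-1) + (-1)·(-1) + (3)·(3)) / 4 = 16/4 = 4
  s[U,V] = ((1)·(3.2) + (-2)·(0.2) + (-1)·(-1.8) + (-1)·(2.2) + (3)·(-3.8)) / 4 = -9/4 = -2.25
  s[V,V] = ((3.2)·(3.2) + (0.2)·(0.2) + (-1.8)·(-1.8) + (2.2)·(2.2) + (-3.8)·(-3.8)) / 4 = 32.8/4 = 8.2
  Sample standard deviations s_i = √(s[i,i]):
  s(U) = √(4) = 2
  s(V) = √(8.2) = 2.8636

Step 3 — r_{ij} = s_{ij} / (s_i · s_j):
  r[U,U] = 1 (diagonal).
  r[U,V] = -2.25 / (2 · 2.8636) = -2.25 / 5.7271 = -0.3929
  r[V,V] = 1 (diagonal).

R is symmetric with unit diagonal. Assembling:

R = [[1, -0.3929],
 [-0.3929, 1]]


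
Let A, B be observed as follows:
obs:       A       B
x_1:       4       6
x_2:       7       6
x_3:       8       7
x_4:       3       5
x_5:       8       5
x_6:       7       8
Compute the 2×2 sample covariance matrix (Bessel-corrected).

Step 1 — column means:
  mean(A) = (4 + 7 + 8 + 3 + 8 + 7) / 6 = 37/6 = 6.1667
  mean(B) = (6 + 6 + 7 + 5 + 5 + 8) / 6 = 37/6 = 6.1667

Step 2 — sample covariance S[i,j] = (1/(n-1)) · Σ_k (x_{k,i} - mean_i) · (x_{k,j} - mean_j), with n-1 = 5.
  S[A,A] = ((-2.1667)·(-2.1667) + (0.8333)·(0.8333) + (1.8333)·(1.8333) + (-3.1667)·(-3.1667) + (1.8333)·(1.8333) + (0.8333)·(0.8333)) / 5 = 22.8333/5 = 4.5667
  S[A,B] = ((-2.1667)·(-0.1667) + (0.8333)·(-0.1667) + (1.8333)·(0.8333) + (-3.1667)·(-1.1667) + (1.8333)·(-1.1667) + (0.8333)·(1.8333)) / 5 = 4.8333/5 = 0.9667
  S[B,B] = ((-0.1667)·(-0.1667) + (-0.1667)·(-0.1667) + (0.8333)·(0.8333) + (-1.1667)·(-1.1667) + (-1.1667)·(-1.1667) + (1.8333)·(1.8333)) / 5 = 6.8333/5 = 1.3667

S is symmetric (S[j,i] = S[i,j]). Assembling:

S = [[4.5667, 0.9667],
 [0.9667, 1.3667]]


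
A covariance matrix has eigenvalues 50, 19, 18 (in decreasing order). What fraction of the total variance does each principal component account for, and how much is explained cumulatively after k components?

Step 1 — total variance = trace(Sigma) = Σ λ_i = 50 + 19 + 18 = 87.

Step 2 — fraction explained by component i = λ_i / Σ λ:
  PC1: 50/87 = 0.5747
  PC2: 19/87 = 0.2184
  PC3: 18/87 = 0.2069

Step 3 — cumulative fraction after k components = (λ_1 + ... + λ_k) / Σ λ:
  k = 1: 50/87 = 0.5747
  k = 2: (50 + 19)/87 = 69/87 = 0.7931
  k = 3: (50 + 19 + 18)/87 = 87/87 = 1

Summary (fraction, with percent):

explained: PC1 0.5747 (57.47%), PC2 0.2184 (21.84%), PC3 0.2069 (20.69%);  cumulative: 0.5747, 0.7931, 1


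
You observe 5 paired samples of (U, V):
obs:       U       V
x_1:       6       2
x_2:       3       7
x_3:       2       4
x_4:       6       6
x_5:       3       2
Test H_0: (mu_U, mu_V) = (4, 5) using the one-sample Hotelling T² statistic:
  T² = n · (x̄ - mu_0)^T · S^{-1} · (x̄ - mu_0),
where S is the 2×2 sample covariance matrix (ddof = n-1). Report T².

Step 1 — sample mean vector:
  mean(U) = (6 + 3 + 2 + 6 + 3) / 5 = 20/5 = 4
  mean(V) = (2 + 7 + 4 + 6 + 2) / 5 = 21/5 = 4.2
  x̄ = (4, 4.2),  deviation x̄ - mu_0 = (4, 4.2) - (4, 5) = (0, -0.8).

Step 2 — sample covariance matrix, S[i,j] = (1/(n-1)) · Σ_k (x_{k,i} - mean_i) · (x_{k,j} - mean_j), divisor n-1 = 4:
  S[U,U] = ((2)·(2) + (-1)·(-1) + (-2)·(-2) + (2)·(2) + (-1)·(-1)) / 4 = 14/4 = 3.5
  S[U,V] = ((2)·(-2.2) + (-1)·(2.8) + (-2)·(-0.2) + (2)·(1.8) + (-1)·(-2.2)) / 4 = -1/4 = -0.25
  S[V,V] = ((-2.2)·(-2.2) + (2.8)·(2.8) + (-0.2)·(-0.2) + (1.8)·(1.8) + (-2.2)·(-2.2)) / 4 = 20.8/4 = 5.2
  S = [[3.5, -0.25],
 [-0.25, 5.2]].

Step 3 — invert S. det(S) = 3.5·5.2 - (-0.25)² = 18.1375.
  S^{-1} = (1/det) · [[d, -b], [-b, a]] = [[0.2867, 0.0138],
 [0.0138, 0.193]].

Step 4 — quadratic form (x̄ - mu_0)^T · S^{-1} · (x̄ - mu_0):
  S^{-1} · (x̄ - mu_0) = (-0.011, -0.1544),
  (x̄ - mu_0)^T · [...] = (0)·(-0.011) + (-0.8)·(-0.1544) = 0.1235.

Step 5 — scale by n: T² = 5 · 0.1235 = 0.6175.

T² ≈ 0.6175


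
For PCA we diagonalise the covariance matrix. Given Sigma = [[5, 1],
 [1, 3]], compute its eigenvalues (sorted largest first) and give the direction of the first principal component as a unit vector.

Step 1 — characteristic polynomial of 2×2 Sigma:
  det(Sigma - λI) = λ² - trace · λ + det = 0.
  trace = 5 + 3 = 8, det = 5·3 - (1)² = 14.
Step 2 — discriminant:
  Δ = trace² - 4·det = 64 - 56 = 8.
Step 3 — eigenvalues:
  λ = (trace ± √Δ)/2 = (8 ± 2.8284)/2,
  λ_1 = 5.4142,  λ_2 = 2.5858.

Step 4 — unit eigenvector for λ_1: solve (Sigma - λ_1 I)v = 0. First row:
  (5 - 5.4142)·v_x + (1)·v_y = 0, i.e. (-0.4142)·v_x + (1)·v_y = 0,
  so v ∝ (b, λ_1 - a) = (1, 0.4142) = u.
  ||u|| = √((1)² + (0.4142)²) = √(1.1716) ≈ 1.0824,
  v_1 = u/||u|| ≈ (0.9239, 0.3827) (||v_1|| = 1).

λ_1 = 5.4142,  λ_2 = 2.5858;  v_1 ≈ (0.9239, 0.3827)


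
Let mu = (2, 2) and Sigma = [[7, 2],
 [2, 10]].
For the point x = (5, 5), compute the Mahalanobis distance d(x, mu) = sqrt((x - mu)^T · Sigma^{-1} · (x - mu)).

Step 1 — centre the observation: (x - mu) = (3, 3).

Step 2 — invert Sigma. det(Sigma) = 7·10 - (2)² = 66.
  Sigma^{-1} = (1/det) · [[d, -b], [-b, a]] = [[0.1515, -0.0303],
 [-0.0303, 0.1061]].

Step 3 — form the quadratic (x - mu)^T · Sigma^{-1} · (x - mu):
  Sigma^{-1} · (x - mu) = (0.3636, 0.2273).
  (x - mu)^T · [Sigma^{-1} · (x - mu)] = (3)·(0.3636) + (3)·(0.2273) = 1.7727.

Step 4 — take square root: d = √(1.7727) ≈ 1.3314.

d(x, mu) = √(1.7727) ≈ 1.3314


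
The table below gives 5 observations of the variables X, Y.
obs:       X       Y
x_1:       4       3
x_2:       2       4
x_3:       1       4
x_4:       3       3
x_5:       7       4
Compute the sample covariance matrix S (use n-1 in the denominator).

Step 1 — column means:
  mean(X) = (4 + 2 + 1 + 3 + 7) / 5 = 17/5 = 3.4
  mean(Y) = (3 + 4 + 4 + 3 + 4) / 5 = 18/5 = 3.6

Step 2 — sample covariance S[i,j] = (1/(n-1)) · Σ_k (x_{k,i} - mean_i) · (x_{k,j} - mean_j), with n-1 = 4.
  S[X,X] = ((0.6)·(0.6) + (-1.4)·(-1.4) + (-2.4)·(-2.4) + (-0.4)·(-0.4) + (3.6)·(3.6)) / 4 = 21.2/4 = 5.3
  S[X,Y] = ((0.6)·(-0.6) + (-1.4)·(0.4) + (-2.4)·(0.4) + (-0.4)·(-0.6) + (3.6)·(0.4)) / 4 = -0.2/4 = -0.05
  S[Y,Y] = ((-0.6)·(-0.6) + (0.4)·(0.4) + (0.4)·(0.4) + (-0.6)·(-0.6) + (0.4)·(0.4)) / 4 = 1.2/4 = 0.3

S is symmetric (S[j,i] = S[i,j]). Assembling:

S = [[5.3, -0.05],
 [-0.05, 0.3]]


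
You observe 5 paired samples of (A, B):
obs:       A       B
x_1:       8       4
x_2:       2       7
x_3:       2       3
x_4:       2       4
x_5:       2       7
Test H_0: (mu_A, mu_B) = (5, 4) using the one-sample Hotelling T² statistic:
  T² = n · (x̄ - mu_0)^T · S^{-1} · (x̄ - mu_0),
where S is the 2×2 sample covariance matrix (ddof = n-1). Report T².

Step 1 — sample mean vector:
  mean(A) = (8 + 2 + 2 + 2 + 2) / 5 = 16/5 = 3.2
  mean(B) = (4 + 7 + 3 + 4 + 7) / 5 = 25/5 = 5
  x̄ = (3.2, 5),  deviation x̄ - mu_0 = (3.2, 5) - (5, 4) = (-1.8, 1).

Step 2 — sample covariance matrix, S[i,j] = (1/(n-1)) · Σ_k (x_{k,i} - mean_i) · (x_{k,j} - mean_j), divisor n-1 = 4:
  S[A,A] = ((4.8)·(4.8) + (-1.2)·(-1.2) + (-1.2)·(-1.2) + (-1.2)·(-1.2) + (-1.2)·(-1.2)) / 4 = 28.8/4 = 7.2
  S[A,B] = ((4.8)·(-1) + (-1.2)·(2) + (-1.2)·(-2) + (-1.2)·(-1) + (-1.2)·(2)) / 4 = -6/4 = -1.5
  S[B,B] = ((-1)·(-1) + (2)·(2) + (-2)·(-2) + (-1)·(-1) + (2)·(2)) / 4 = 14/4 = 3.5
  S = [[7.2, -1.5],
 [-1.5, 3.5]].

Step 3 — invert S. det(S) = 7.2·3.5 - (-1.5)² = 22.95.
  S^{-1} = (1/det) · [[d, -b], [-b, a]] = [[0.1525, 0.0654],
 [0.0654, 0.3137]].

Step 4 — quadratic form (x̄ - mu_0)^T · S^{-1} · (x̄ - mu_0):
  S^{-1} · (x̄ - mu_0) = (-0.2092, 0.1961),
  (x̄ - mu_0)^T · [...] = (-1.8)·(-0.2092) + (1)·(0.1961) = 0.5725.

Step 5 — scale by n: T² = 5 · 0.5725 = 2.8627.

T² ≈ 2.8627


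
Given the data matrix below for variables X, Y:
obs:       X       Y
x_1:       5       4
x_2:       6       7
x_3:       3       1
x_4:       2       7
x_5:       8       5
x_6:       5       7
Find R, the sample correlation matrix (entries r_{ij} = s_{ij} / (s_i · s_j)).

Step 1 — column means:
  mean(X) = (5 + 6 + 3 + 2 + 8 + 5) / 6 = 29/6 = 4.8333
  mean(Y) = (4 + 7 + 1 + 7 + 5 + 7) / 6 = 31/6 = 5.1667

Step 2 — sample variances and covariances s[i,j] = (1/(n-1)) · Σ_k (x_{k,i} - mean_i) · (x_{k,j} - mean_j), with n-1 = 5:
  s[X,X] = ((0.1667)·(0.1667) + (1.1667)·(1.1667) + (-1.8333)·(-1.8333) + (-2.8333)·(-2.8333) + (3.1667)·(3.1667) + (0.1667)·(0.1667)) / 5 = 22.8333/5 = 4.5667
  s[X,Y] = ((0.1667)·(-1.1667) + (1.1667)·(1.8333) + (-1.8333)·(-4.1667) + (-2.8333)·(1.8333) + (3.1667)·(-0.1667) + (0.1667)·(1.8333)) / 5 = 4.1667/5 = 0.8333
  s[Y,Y] = ((-1.1667)·(-1.1667) + (1.8333)·(1.8333) + (-4.1667)·(-4.1667) + (1.8333)·(1.8333) + (-0.1667)·(-0.1667) + (1.8333)·(1.8333)) / 5 = 28.8333/5 = 5.7667
  Sample standard deviations s_i = √(s[i,i]):
  s(X) = √(4.5667) = 2.137
  s(Y) = √(5.7667) = 2.4014

Step 3 — r_{ij} = s_{ij} / (s_i · s_j):
  r[X,X] = 1 (diagonal).
  r[X,Y] = 0.8333 / (2.137 · 2.4014) = 0.8333 / 5.1317 = 0.1624
  r[Y,Y] = 1 (diagonal).

R is symmetric with unit diagonal. Assembling:

R = [[1, 0.1624],
 [0.1624, 1]]


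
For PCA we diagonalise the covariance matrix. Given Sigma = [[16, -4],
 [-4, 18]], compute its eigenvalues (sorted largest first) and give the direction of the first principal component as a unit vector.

Step 1 — characteristic polynomial of 2×2 Sigma:
  det(Sigma - λI) = λ² - trace · λ + det = 0.
  trace = 16 + 18 = 34, det = 16·18 - (-4)² = 272.
Step 2 — discriminant:
  Δ = trace² - 4·det = 1156 - 1088 = 68.
Step 3 — eigenvalues:
  λ = (trace ± √Δ)/2 = (34 ± 8.2462)/2,
  λ_1 = 21.1231,  λ_2 = 12.8769.

Step 4 — unit eigenvector for λ_1: solve (Sigma - λ_1 I)v = 0. First row:
  (16 - 21.1231)·v_x + (-4)·v_y = 0, i.e. (-5.1231)·v_x + (-4)·v_y = 0,
  so v ∝ (b, λ_1 - a) = (-4, 5.1231); multiply by -1 so the first entry is positive: u = (4, -5.1231).
  ||u|| = √((4)² + (-5.1231)²) = √(42.2462) ≈ 6.4997,
  v_1 = u/||u|| ≈ (0.6154, -0.7882) (||v_1|| = 1).

λ_1 = 21.1231,  λ_2 = 12.8769;  v_1 ≈ (0.6154, -0.7882)


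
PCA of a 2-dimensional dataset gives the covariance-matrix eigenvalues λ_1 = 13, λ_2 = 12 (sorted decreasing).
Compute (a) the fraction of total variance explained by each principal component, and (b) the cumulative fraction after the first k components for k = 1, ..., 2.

Step 1 — total variance = trace(Sigma) = Σ λ_i = 13 + 12 = 25.

Step 2 — fraction explained by component i = λ_i / Σ λ:
  PC1: 13/25 = 0.52
  PC2: 12/25 = 0.48

Step 3 — cumulative fraction after k components = (λ_1 + ... + λ_k) / Σ λ:
  k = 1: 13/25 = 0.52
  k = 2: (13 + 12)/25 = 25/25 = 1

Summary (fraction, with percent):

explained: PC1 0.52 (52%), PC2 0.48 (48%);  cumulative: 0.52, 1


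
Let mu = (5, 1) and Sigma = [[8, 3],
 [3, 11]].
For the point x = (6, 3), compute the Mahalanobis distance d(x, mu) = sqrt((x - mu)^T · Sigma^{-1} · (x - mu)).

Step 1 — centre the observation: (x - mu) = (1, 2).

Step 2 — invert Sigma. det(Sigma) = 8·11 - (3)² = 79.
  Sigma^{-1} = (1/det) · [[d, -b], [-b, a]] = [[0.1392, -0.038],
 [-0.038, 0.1013]].

Step 3 — form the quadratic (x - mu)^T · Sigma^{-1} · (x - mu):
  Sigma^{-1} · (x - mu) = (0.0633, 0.1646).
  (x - mu)^T · [Sigma^{-1} · (x - mu)] = (1)·(0.0633) + (2)·(0.1646) = 0.3924.

Step 4 — take square root: d = √(0.3924) ≈ 0.6264.

d(x, mu) = √(0.3924) ≈ 0.6264


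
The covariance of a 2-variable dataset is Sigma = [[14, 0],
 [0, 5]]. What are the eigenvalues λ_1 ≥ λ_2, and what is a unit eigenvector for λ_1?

Step 1 — characteristic polynomial of 2×2 Sigma:
  det(Sigma - λI) = λ² - trace · λ + det = 0.
  trace = 14 + 5 = 19, det = 14·5 - (0)² = 70.
Step 2 — discriminant:
  Δ = trace² - 4·det = 361 - 280 = 81.
Step 3 — eigenvalues:
  λ = (trace ± √Δ)/2 = (19 ± 9)/2,
  λ_1 = 14,  λ_2 = 5.

Step 4 — unit eigenvector for λ_1: Sigma is diagonal, so its eigenvectors are the coordinate axes. λ_1 = 14 is the diagonal entry on the first coordinate axis, hence
  v_1 = (1, 0) (||v_1|| = 1).

λ_1 = 14,  λ_2 = 5;  v_1 ≈ (1, 0)


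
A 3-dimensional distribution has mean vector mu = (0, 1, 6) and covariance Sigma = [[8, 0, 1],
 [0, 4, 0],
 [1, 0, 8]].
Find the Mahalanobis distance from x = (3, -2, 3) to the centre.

Step 1 — centre the observation: (x - mu) = (3, -3, -3).

Step 2 — invert Sigma (cofactor / det for 3×3, or solve directly):
  Sigma^{-1} = [[0.127, 0, -0.0159],
 [0, 0.25, 0],
 [-0.0159, 0, 0.127]].

Step 3 — form the quadratic (x - mu)^T · Sigma^{-1} · (x - mu):
  Sigma^{-1} · (x - mu) = (0.4286, -0.75, -0.4286).
  (x - mu)^T · [Sigma^{-1} · (x - mu)] = (3)·(0.4286) + (-3)·(-0.75) + (-3)·(-0.4286) = 4.8214.

Step 4 — take square root: d = √(4.8214) ≈ 2.1958.

d(x, mu) = √(4.8214) ≈ 2.1958
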